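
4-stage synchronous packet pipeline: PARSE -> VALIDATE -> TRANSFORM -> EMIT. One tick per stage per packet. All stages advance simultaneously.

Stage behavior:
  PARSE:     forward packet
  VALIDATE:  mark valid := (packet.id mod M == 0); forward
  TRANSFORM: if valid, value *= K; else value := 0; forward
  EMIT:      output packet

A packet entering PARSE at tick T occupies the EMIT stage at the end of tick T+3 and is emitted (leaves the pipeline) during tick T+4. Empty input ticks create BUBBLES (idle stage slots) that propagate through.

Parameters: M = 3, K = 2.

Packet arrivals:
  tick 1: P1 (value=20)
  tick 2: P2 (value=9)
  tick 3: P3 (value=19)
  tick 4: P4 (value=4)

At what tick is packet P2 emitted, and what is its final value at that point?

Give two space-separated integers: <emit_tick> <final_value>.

Answer: 6 0

Derivation:
Tick 1: [PARSE:P1(v=20,ok=F), VALIDATE:-, TRANSFORM:-, EMIT:-] out:-; in:P1
Tick 2: [PARSE:P2(v=9,ok=F), VALIDATE:P1(v=20,ok=F), TRANSFORM:-, EMIT:-] out:-; in:P2
Tick 3: [PARSE:P3(v=19,ok=F), VALIDATE:P2(v=9,ok=F), TRANSFORM:P1(v=0,ok=F), EMIT:-] out:-; in:P3
Tick 4: [PARSE:P4(v=4,ok=F), VALIDATE:P3(v=19,ok=T), TRANSFORM:P2(v=0,ok=F), EMIT:P1(v=0,ok=F)] out:-; in:P4
Tick 5: [PARSE:-, VALIDATE:P4(v=4,ok=F), TRANSFORM:P3(v=38,ok=T), EMIT:P2(v=0,ok=F)] out:P1(v=0); in:-
Tick 6: [PARSE:-, VALIDATE:-, TRANSFORM:P4(v=0,ok=F), EMIT:P3(v=38,ok=T)] out:P2(v=0); in:-
Tick 7: [PARSE:-, VALIDATE:-, TRANSFORM:-, EMIT:P4(v=0,ok=F)] out:P3(v=38); in:-
Tick 8: [PARSE:-, VALIDATE:-, TRANSFORM:-, EMIT:-] out:P4(v=0); in:-
P2: arrives tick 2, valid=False (id=2, id%3=2), emit tick 6, final value 0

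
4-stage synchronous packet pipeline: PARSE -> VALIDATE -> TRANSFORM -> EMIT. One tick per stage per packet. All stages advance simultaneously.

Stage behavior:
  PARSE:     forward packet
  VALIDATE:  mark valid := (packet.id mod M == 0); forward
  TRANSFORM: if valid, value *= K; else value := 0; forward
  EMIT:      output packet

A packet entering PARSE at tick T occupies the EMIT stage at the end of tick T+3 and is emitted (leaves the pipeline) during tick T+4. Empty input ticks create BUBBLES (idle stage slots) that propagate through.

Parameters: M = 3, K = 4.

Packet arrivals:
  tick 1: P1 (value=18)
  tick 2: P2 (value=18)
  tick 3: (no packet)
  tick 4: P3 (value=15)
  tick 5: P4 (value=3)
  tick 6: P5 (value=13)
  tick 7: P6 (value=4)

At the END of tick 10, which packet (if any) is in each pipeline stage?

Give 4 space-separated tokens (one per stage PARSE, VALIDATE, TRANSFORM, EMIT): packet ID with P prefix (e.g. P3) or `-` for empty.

Answer: - - - P6

Derivation:
Tick 1: [PARSE:P1(v=18,ok=F), VALIDATE:-, TRANSFORM:-, EMIT:-] out:-; in:P1
Tick 2: [PARSE:P2(v=18,ok=F), VALIDATE:P1(v=18,ok=F), TRANSFORM:-, EMIT:-] out:-; in:P2
Tick 3: [PARSE:-, VALIDATE:P2(v=18,ok=F), TRANSFORM:P1(v=0,ok=F), EMIT:-] out:-; in:-
Tick 4: [PARSE:P3(v=15,ok=F), VALIDATE:-, TRANSFORM:P2(v=0,ok=F), EMIT:P1(v=0,ok=F)] out:-; in:P3
Tick 5: [PARSE:P4(v=3,ok=F), VALIDATE:P3(v=15,ok=T), TRANSFORM:-, EMIT:P2(v=0,ok=F)] out:P1(v=0); in:P4
Tick 6: [PARSE:P5(v=13,ok=F), VALIDATE:P4(v=3,ok=F), TRANSFORM:P3(v=60,ok=T), EMIT:-] out:P2(v=0); in:P5
Tick 7: [PARSE:P6(v=4,ok=F), VALIDATE:P5(v=13,ok=F), TRANSFORM:P4(v=0,ok=F), EMIT:P3(v=60,ok=T)] out:-; in:P6
Tick 8: [PARSE:-, VALIDATE:P6(v=4,ok=T), TRANSFORM:P5(v=0,ok=F), EMIT:P4(v=0,ok=F)] out:P3(v=60); in:-
Tick 9: [PARSE:-, VALIDATE:-, TRANSFORM:P6(v=16,ok=T), EMIT:P5(v=0,ok=F)] out:P4(v=0); in:-
Tick 10: [PARSE:-, VALIDATE:-, TRANSFORM:-, EMIT:P6(v=16,ok=T)] out:P5(v=0); in:-
At end of tick 10: ['-', '-', '-', 'P6']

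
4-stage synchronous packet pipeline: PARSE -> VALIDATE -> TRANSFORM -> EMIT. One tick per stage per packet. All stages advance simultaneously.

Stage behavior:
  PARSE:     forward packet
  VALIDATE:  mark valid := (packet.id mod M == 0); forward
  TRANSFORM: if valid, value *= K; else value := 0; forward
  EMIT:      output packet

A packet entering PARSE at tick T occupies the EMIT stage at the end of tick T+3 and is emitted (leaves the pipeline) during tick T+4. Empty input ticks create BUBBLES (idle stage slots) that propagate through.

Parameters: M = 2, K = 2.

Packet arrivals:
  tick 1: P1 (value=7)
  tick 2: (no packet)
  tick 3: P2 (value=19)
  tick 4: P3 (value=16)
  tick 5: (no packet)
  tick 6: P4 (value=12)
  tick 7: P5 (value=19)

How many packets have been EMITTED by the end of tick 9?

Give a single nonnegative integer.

Tick 1: [PARSE:P1(v=7,ok=F), VALIDATE:-, TRANSFORM:-, EMIT:-] out:-; in:P1
Tick 2: [PARSE:-, VALIDATE:P1(v=7,ok=F), TRANSFORM:-, EMIT:-] out:-; in:-
Tick 3: [PARSE:P2(v=19,ok=F), VALIDATE:-, TRANSFORM:P1(v=0,ok=F), EMIT:-] out:-; in:P2
Tick 4: [PARSE:P3(v=16,ok=F), VALIDATE:P2(v=19,ok=T), TRANSFORM:-, EMIT:P1(v=0,ok=F)] out:-; in:P3
Tick 5: [PARSE:-, VALIDATE:P3(v=16,ok=F), TRANSFORM:P2(v=38,ok=T), EMIT:-] out:P1(v=0); in:-
Tick 6: [PARSE:P4(v=12,ok=F), VALIDATE:-, TRANSFORM:P3(v=0,ok=F), EMIT:P2(v=38,ok=T)] out:-; in:P4
Tick 7: [PARSE:P5(v=19,ok=F), VALIDATE:P4(v=12,ok=T), TRANSFORM:-, EMIT:P3(v=0,ok=F)] out:P2(v=38); in:P5
Tick 8: [PARSE:-, VALIDATE:P5(v=19,ok=F), TRANSFORM:P4(v=24,ok=T), EMIT:-] out:P3(v=0); in:-
Tick 9: [PARSE:-, VALIDATE:-, TRANSFORM:P5(v=0,ok=F), EMIT:P4(v=24,ok=T)] out:-; in:-
Emitted by tick 9: ['P1', 'P2', 'P3']

Answer: 3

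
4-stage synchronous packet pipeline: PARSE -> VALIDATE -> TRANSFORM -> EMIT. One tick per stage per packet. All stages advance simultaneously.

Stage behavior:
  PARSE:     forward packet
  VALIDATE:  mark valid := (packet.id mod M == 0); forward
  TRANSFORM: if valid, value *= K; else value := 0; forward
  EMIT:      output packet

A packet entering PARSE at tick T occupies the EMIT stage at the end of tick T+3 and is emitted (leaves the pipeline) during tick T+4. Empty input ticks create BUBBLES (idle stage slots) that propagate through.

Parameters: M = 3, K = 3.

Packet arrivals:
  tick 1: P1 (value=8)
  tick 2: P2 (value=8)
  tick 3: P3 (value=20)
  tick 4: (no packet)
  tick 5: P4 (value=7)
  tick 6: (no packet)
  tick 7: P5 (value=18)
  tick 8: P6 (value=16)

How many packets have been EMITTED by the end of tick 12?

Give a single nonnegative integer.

Answer: 6

Derivation:
Tick 1: [PARSE:P1(v=8,ok=F), VALIDATE:-, TRANSFORM:-, EMIT:-] out:-; in:P1
Tick 2: [PARSE:P2(v=8,ok=F), VALIDATE:P1(v=8,ok=F), TRANSFORM:-, EMIT:-] out:-; in:P2
Tick 3: [PARSE:P3(v=20,ok=F), VALIDATE:P2(v=8,ok=F), TRANSFORM:P1(v=0,ok=F), EMIT:-] out:-; in:P3
Tick 4: [PARSE:-, VALIDATE:P3(v=20,ok=T), TRANSFORM:P2(v=0,ok=F), EMIT:P1(v=0,ok=F)] out:-; in:-
Tick 5: [PARSE:P4(v=7,ok=F), VALIDATE:-, TRANSFORM:P3(v=60,ok=T), EMIT:P2(v=0,ok=F)] out:P1(v=0); in:P4
Tick 6: [PARSE:-, VALIDATE:P4(v=7,ok=F), TRANSFORM:-, EMIT:P3(v=60,ok=T)] out:P2(v=0); in:-
Tick 7: [PARSE:P5(v=18,ok=F), VALIDATE:-, TRANSFORM:P4(v=0,ok=F), EMIT:-] out:P3(v=60); in:P5
Tick 8: [PARSE:P6(v=16,ok=F), VALIDATE:P5(v=18,ok=F), TRANSFORM:-, EMIT:P4(v=0,ok=F)] out:-; in:P6
Tick 9: [PARSE:-, VALIDATE:P6(v=16,ok=T), TRANSFORM:P5(v=0,ok=F), EMIT:-] out:P4(v=0); in:-
Tick 10: [PARSE:-, VALIDATE:-, TRANSFORM:P6(v=48,ok=T), EMIT:P5(v=0,ok=F)] out:-; in:-
Tick 11: [PARSE:-, VALIDATE:-, TRANSFORM:-, EMIT:P6(v=48,ok=T)] out:P5(v=0); in:-
Tick 12: [PARSE:-, VALIDATE:-, TRANSFORM:-, EMIT:-] out:P6(v=48); in:-
Emitted by tick 12: ['P1', 'P2', 'P3', 'P4', 'P5', 'P6']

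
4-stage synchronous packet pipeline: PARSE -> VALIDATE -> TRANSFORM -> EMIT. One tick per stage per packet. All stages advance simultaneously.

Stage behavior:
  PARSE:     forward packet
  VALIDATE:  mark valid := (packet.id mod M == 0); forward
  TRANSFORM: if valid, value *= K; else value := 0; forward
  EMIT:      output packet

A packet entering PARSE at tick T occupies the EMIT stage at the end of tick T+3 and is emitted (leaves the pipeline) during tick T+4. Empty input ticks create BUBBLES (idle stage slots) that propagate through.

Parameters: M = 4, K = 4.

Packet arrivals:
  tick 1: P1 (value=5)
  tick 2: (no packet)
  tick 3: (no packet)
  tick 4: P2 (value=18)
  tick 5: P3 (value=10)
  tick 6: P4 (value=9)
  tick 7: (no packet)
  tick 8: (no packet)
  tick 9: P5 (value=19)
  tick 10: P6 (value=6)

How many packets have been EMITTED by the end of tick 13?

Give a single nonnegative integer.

Tick 1: [PARSE:P1(v=5,ok=F), VALIDATE:-, TRANSFORM:-, EMIT:-] out:-; in:P1
Tick 2: [PARSE:-, VALIDATE:P1(v=5,ok=F), TRANSFORM:-, EMIT:-] out:-; in:-
Tick 3: [PARSE:-, VALIDATE:-, TRANSFORM:P1(v=0,ok=F), EMIT:-] out:-; in:-
Tick 4: [PARSE:P2(v=18,ok=F), VALIDATE:-, TRANSFORM:-, EMIT:P1(v=0,ok=F)] out:-; in:P2
Tick 5: [PARSE:P3(v=10,ok=F), VALIDATE:P2(v=18,ok=F), TRANSFORM:-, EMIT:-] out:P1(v=0); in:P3
Tick 6: [PARSE:P4(v=9,ok=F), VALIDATE:P3(v=10,ok=F), TRANSFORM:P2(v=0,ok=F), EMIT:-] out:-; in:P4
Tick 7: [PARSE:-, VALIDATE:P4(v=9,ok=T), TRANSFORM:P3(v=0,ok=F), EMIT:P2(v=0,ok=F)] out:-; in:-
Tick 8: [PARSE:-, VALIDATE:-, TRANSFORM:P4(v=36,ok=T), EMIT:P3(v=0,ok=F)] out:P2(v=0); in:-
Tick 9: [PARSE:P5(v=19,ok=F), VALIDATE:-, TRANSFORM:-, EMIT:P4(v=36,ok=T)] out:P3(v=0); in:P5
Tick 10: [PARSE:P6(v=6,ok=F), VALIDATE:P5(v=19,ok=F), TRANSFORM:-, EMIT:-] out:P4(v=36); in:P6
Tick 11: [PARSE:-, VALIDATE:P6(v=6,ok=F), TRANSFORM:P5(v=0,ok=F), EMIT:-] out:-; in:-
Tick 12: [PARSE:-, VALIDATE:-, TRANSFORM:P6(v=0,ok=F), EMIT:P5(v=0,ok=F)] out:-; in:-
Tick 13: [PARSE:-, VALIDATE:-, TRANSFORM:-, EMIT:P6(v=0,ok=F)] out:P5(v=0); in:-
Emitted by tick 13: ['P1', 'P2', 'P3', 'P4', 'P5']

Answer: 5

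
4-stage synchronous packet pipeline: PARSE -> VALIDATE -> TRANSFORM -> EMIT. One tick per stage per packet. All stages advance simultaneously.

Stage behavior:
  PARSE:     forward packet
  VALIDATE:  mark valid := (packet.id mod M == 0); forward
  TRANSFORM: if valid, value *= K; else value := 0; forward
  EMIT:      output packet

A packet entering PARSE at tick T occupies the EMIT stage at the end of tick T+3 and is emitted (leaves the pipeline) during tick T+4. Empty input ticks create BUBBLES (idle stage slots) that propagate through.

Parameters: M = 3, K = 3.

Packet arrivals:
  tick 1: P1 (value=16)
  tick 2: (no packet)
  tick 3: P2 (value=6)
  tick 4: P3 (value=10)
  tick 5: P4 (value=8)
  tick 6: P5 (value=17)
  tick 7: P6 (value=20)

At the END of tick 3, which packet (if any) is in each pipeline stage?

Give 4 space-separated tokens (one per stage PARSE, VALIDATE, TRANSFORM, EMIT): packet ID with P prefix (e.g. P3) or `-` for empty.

Tick 1: [PARSE:P1(v=16,ok=F), VALIDATE:-, TRANSFORM:-, EMIT:-] out:-; in:P1
Tick 2: [PARSE:-, VALIDATE:P1(v=16,ok=F), TRANSFORM:-, EMIT:-] out:-; in:-
Tick 3: [PARSE:P2(v=6,ok=F), VALIDATE:-, TRANSFORM:P1(v=0,ok=F), EMIT:-] out:-; in:P2
At end of tick 3: ['P2', '-', 'P1', '-']

Answer: P2 - P1 -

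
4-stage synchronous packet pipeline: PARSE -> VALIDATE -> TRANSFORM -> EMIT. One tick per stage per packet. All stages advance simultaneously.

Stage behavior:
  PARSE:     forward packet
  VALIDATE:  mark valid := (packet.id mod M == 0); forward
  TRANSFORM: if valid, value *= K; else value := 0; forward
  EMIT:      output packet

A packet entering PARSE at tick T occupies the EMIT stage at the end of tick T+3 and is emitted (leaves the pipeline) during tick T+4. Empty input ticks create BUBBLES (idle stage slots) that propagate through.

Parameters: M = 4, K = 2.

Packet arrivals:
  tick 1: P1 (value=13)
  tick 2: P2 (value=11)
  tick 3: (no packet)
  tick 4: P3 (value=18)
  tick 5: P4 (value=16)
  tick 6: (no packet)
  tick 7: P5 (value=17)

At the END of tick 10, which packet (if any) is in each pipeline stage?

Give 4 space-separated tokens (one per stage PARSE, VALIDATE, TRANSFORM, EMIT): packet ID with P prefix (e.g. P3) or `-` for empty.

Answer: - - - P5

Derivation:
Tick 1: [PARSE:P1(v=13,ok=F), VALIDATE:-, TRANSFORM:-, EMIT:-] out:-; in:P1
Tick 2: [PARSE:P2(v=11,ok=F), VALIDATE:P1(v=13,ok=F), TRANSFORM:-, EMIT:-] out:-; in:P2
Tick 3: [PARSE:-, VALIDATE:P2(v=11,ok=F), TRANSFORM:P1(v=0,ok=F), EMIT:-] out:-; in:-
Tick 4: [PARSE:P3(v=18,ok=F), VALIDATE:-, TRANSFORM:P2(v=0,ok=F), EMIT:P1(v=0,ok=F)] out:-; in:P3
Tick 5: [PARSE:P4(v=16,ok=F), VALIDATE:P3(v=18,ok=F), TRANSFORM:-, EMIT:P2(v=0,ok=F)] out:P1(v=0); in:P4
Tick 6: [PARSE:-, VALIDATE:P4(v=16,ok=T), TRANSFORM:P3(v=0,ok=F), EMIT:-] out:P2(v=0); in:-
Tick 7: [PARSE:P5(v=17,ok=F), VALIDATE:-, TRANSFORM:P4(v=32,ok=T), EMIT:P3(v=0,ok=F)] out:-; in:P5
Tick 8: [PARSE:-, VALIDATE:P5(v=17,ok=F), TRANSFORM:-, EMIT:P4(v=32,ok=T)] out:P3(v=0); in:-
Tick 9: [PARSE:-, VALIDATE:-, TRANSFORM:P5(v=0,ok=F), EMIT:-] out:P4(v=32); in:-
Tick 10: [PARSE:-, VALIDATE:-, TRANSFORM:-, EMIT:P5(v=0,ok=F)] out:-; in:-
At end of tick 10: ['-', '-', '-', 'P5']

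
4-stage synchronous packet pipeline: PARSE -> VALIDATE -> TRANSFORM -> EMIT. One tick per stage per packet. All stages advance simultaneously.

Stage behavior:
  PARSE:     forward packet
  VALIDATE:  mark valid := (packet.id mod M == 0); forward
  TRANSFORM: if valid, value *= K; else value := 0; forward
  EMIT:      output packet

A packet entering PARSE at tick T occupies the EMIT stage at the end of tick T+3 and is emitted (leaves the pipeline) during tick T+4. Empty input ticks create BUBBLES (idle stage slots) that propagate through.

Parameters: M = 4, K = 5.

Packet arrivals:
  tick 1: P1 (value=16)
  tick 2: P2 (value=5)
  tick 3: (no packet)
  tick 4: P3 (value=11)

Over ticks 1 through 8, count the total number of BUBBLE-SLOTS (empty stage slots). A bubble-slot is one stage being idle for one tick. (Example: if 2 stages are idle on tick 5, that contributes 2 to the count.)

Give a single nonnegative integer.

Tick 1: [PARSE:P1(v=16,ok=F), VALIDATE:-, TRANSFORM:-, EMIT:-] out:-; bubbles=3
Tick 2: [PARSE:P2(v=5,ok=F), VALIDATE:P1(v=16,ok=F), TRANSFORM:-, EMIT:-] out:-; bubbles=2
Tick 3: [PARSE:-, VALIDATE:P2(v=5,ok=F), TRANSFORM:P1(v=0,ok=F), EMIT:-] out:-; bubbles=2
Tick 4: [PARSE:P3(v=11,ok=F), VALIDATE:-, TRANSFORM:P2(v=0,ok=F), EMIT:P1(v=0,ok=F)] out:-; bubbles=1
Tick 5: [PARSE:-, VALIDATE:P3(v=11,ok=F), TRANSFORM:-, EMIT:P2(v=0,ok=F)] out:P1(v=0); bubbles=2
Tick 6: [PARSE:-, VALIDATE:-, TRANSFORM:P3(v=0,ok=F), EMIT:-] out:P2(v=0); bubbles=3
Tick 7: [PARSE:-, VALIDATE:-, TRANSFORM:-, EMIT:P3(v=0,ok=F)] out:-; bubbles=3
Tick 8: [PARSE:-, VALIDATE:-, TRANSFORM:-, EMIT:-] out:P3(v=0); bubbles=4
Total bubble-slots: 20

Answer: 20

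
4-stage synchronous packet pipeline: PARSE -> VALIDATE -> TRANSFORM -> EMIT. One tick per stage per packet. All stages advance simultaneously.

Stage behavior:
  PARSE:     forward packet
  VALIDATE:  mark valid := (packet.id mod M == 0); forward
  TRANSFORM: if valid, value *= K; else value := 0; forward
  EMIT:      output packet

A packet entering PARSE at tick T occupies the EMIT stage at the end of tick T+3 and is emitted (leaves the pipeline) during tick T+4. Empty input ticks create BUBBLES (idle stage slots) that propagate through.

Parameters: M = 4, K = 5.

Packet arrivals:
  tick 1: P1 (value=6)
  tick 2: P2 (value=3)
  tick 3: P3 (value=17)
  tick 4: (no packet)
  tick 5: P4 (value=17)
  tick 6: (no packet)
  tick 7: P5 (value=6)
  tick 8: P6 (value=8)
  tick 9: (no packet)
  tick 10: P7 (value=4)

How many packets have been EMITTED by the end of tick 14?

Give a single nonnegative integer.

Tick 1: [PARSE:P1(v=6,ok=F), VALIDATE:-, TRANSFORM:-, EMIT:-] out:-; in:P1
Tick 2: [PARSE:P2(v=3,ok=F), VALIDATE:P1(v=6,ok=F), TRANSFORM:-, EMIT:-] out:-; in:P2
Tick 3: [PARSE:P3(v=17,ok=F), VALIDATE:P2(v=3,ok=F), TRANSFORM:P1(v=0,ok=F), EMIT:-] out:-; in:P3
Tick 4: [PARSE:-, VALIDATE:P3(v=17,ok=F), TRANSFORM:P2(v=0,ok=F), EMIT:P1(v=0,ok=F)] out:-; in:-
Tick 5: [PARSE:P4(v=17,ok=F), VALIDATE:-, TRANSFORM:P3(v=0,ok=F), EMIT:P2(v=0,ok=F)] out:P1(v=0); in:P4
Tick 6: [PARSE:-, VALIDATE:P4(v=17,ok=T), TRANSFORM:-, EMIT:P3(v=0,ok=F)] out:P2(v=0); in:-
Tick 7: [PARSE:P5(v=6,ok=F), VALIDATE:-, TRANSFORM:P4(v=85,ok=T), EMIT:-] out:P3(v=0); in:P5
Tick 8: [PARSE:P6(v=8,ok=F), VALIDATE:P5(v=6,ok=F), TRANSFORM:-, EMIT:P4(v=85,ok=T)] out:-; in:P6
Tick 9: [PARSE:-, VALIDATE:P6(v=8,ok=F), TRANSFORM:P5(v=0,ok=F), EMIT:-] out:P4(v=85); in:-
Tick 10: [PARSE:P7(v=4,ok=F), VALIDATE:-, TRANSFORM:P6(v=0,ok=F), EMIT:P5(v=0,ok=F)] out:-; in:P7
Tick 11: [PARSE:-, VALIDATE:P7(v=4,ok=F), TRANSFORM:-, EMIT:P6(v=0,ok=F)] out:P5(v=0); in:-
Tick 12: [PARSE:-, VALIDATE:-, TRANSFORM:P7(v=0,ok=F), EMIT:-] out:P6(v=0); in:-
Tick 13: [PARSE:-, VALIDATE:-, TRANSFORM:-, EMIT:P7(v=0,ok=F)] out:-; in:-
Tick 14: [PARSE:-, VALIDATE:-, TRANSFORM:-, EMIT:-] out:P7(v=0); in:-
Emitted by tick 14: ['P1', 'P2', 'P3', 'P4', 'P5', 'P6', 'P7']

Answer: 7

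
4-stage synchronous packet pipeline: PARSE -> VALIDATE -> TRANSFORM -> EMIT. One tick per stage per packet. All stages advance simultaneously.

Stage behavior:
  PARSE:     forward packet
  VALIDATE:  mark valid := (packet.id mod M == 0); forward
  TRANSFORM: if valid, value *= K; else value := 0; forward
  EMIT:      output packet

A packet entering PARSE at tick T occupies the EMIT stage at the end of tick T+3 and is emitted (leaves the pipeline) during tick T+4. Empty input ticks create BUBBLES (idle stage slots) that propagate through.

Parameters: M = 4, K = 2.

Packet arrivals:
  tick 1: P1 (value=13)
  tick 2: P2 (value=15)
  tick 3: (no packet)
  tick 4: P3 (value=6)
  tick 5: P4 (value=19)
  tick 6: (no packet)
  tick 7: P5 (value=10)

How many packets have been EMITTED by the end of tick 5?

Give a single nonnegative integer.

Tick 1: [PARSE:P1(v=13,ok=F), VALIDATE:-, TRANSFORM:-, EMIT:-] out:-; in:P1
Tick 2: [PARSE:P2(v=15,ok=F), VALIDATE:P1(v=13,ok=F), TRANSFORM:-, EMIT:-] out:-; in:P2
Tick 3: [PARSE:-, VALIDATE:P2(v=15,ok=F), TRANSFORM:P1(v=0,ok=F), EMIT:-] out:-; in:-
Tick 4: [PARSE:P3(v=6,ok=F), VALIDATE:-, TRANSFORM:P2(v=0,ok=F), EMIT:P1(v=0,ok=F)] out:-; in:P3
Tick 5: [PARSE:P4(v=19,ok=F), VALIDATE:P3(v=6,ok=F), TRANSFORM:-, EMIT:P2(v=0,ok=F)] out:P1(v=0); in:P4
Emitted by tick 5: ['P1']

Answer: 1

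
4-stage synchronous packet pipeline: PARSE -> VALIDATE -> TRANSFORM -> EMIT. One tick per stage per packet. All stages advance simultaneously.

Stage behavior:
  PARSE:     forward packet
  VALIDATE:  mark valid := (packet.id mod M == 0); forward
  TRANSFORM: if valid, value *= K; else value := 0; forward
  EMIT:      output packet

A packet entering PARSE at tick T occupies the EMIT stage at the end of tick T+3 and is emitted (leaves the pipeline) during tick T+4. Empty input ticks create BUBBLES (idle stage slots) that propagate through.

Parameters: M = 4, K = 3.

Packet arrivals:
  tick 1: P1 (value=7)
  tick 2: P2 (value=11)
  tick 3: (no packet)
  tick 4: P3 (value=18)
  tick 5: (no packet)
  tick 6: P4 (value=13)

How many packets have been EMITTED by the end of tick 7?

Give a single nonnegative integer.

Answer: 2

Derivation:
Tick 1: [PARSE:P1(v=7,ok=F), VALIDATE:-, TRANSFORM:-, EMIT:-] out:-; in:P1
Tick 2: [PARSE:P2(v=11,ok=F), VALIDATE:P1(v=7,ok=F), TRANSFORM:-, EMIT:-] out:-; in:P2
Tick 3: [PARSE:-, VALIDATE:P2(v=11,ok=F), TRANSFORM:P1(v=0,ok=F), EMIT:-] out:-; in:-
Tick 4: [PARSE:P3(v=18,ok=F), VALIDATE:-, TRANSFORM:P2(v=0,ok=F), EMIT:P1(v=0,ok=F)] out:-; in:P3
Tick 5: [PARSE:-, VALIDATE:P3(v=18,ok=F), TRANSFORM:-, EMIT:P2(v=0,ok=F)] out:P1(v=0); in:-
Tick 6: [PARSE:P4(v=13,ok=F), VALIDATE:-, TRANSFORM:P3(v=0,ok=F), EMIT:-] out:P2(v=0); in:P4
Tick 7: [PARSE:-, VALIDATE:P4(v=13,ok=T), TRANSFORM:-, EMIT:P3(v=0,ok=F)] out:-; in:-
Emitted by tick 7: ['P1', 'P2']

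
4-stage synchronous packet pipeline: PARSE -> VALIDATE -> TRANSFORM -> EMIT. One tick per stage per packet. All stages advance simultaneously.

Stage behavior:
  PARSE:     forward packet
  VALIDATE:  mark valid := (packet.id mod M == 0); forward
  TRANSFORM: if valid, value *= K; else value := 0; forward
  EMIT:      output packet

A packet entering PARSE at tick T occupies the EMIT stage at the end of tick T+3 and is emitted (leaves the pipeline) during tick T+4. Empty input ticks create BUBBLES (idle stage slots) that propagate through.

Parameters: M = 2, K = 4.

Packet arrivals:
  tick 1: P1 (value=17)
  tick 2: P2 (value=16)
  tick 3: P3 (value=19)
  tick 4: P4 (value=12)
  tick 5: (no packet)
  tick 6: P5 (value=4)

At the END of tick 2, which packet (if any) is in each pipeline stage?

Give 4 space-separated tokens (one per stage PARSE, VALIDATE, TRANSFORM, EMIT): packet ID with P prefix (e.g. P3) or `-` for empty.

Tick 1: [PARSE:P1(v=17,ok=F), VALIDATE:-, TRANSFORM:-, EMIT:-] out:-; in:P1
Tick 2: [PARSE:P2(v=16,ok=F), VALIDATE:P1(v=17,ok=F), TRANSFORM:-, EMIT:-] out:-; in:P2
At end of tick 2: ['P2', 'P1', '-', '-']

Answer: P2 P1 - -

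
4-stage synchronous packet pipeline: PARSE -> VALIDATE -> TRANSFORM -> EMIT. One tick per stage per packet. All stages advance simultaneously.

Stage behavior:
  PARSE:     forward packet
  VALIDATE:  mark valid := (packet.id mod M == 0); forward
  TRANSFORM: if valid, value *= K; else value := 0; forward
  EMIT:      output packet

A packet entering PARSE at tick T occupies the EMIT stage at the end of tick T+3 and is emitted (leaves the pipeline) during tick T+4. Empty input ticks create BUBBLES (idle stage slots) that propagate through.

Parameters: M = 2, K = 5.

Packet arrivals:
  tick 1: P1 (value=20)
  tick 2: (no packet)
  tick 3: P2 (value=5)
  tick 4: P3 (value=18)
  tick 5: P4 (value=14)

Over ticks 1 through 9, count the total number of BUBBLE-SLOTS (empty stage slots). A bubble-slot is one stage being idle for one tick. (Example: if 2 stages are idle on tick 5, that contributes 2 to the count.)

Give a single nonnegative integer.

Tick 1: [PARSE:P1(v=20,ok=F), VALIDATE:-, TRANSFORM:-, EMIT:-] out:-; bubbles=3
Tick 2: [PARSE:-, VALIDATE:P1(v=20,ok=F), TRANSFORM:-, EMIT:-] out:-; bubbles=3
Tick 3: [PARSE:P2(v=5,ok=F), VALIDATE:-, TRANSFORM:P1(v=0,ok=F), EMIT:-] out:-; bubbles=2
Tick 4: [PARSE:P3(v=18,ok=F), VALIDATE:P2(v=5,ok=T), TRANSFORM:-, EMIT:P1(v=0,ok=F)] out:-; bubbles=1
Tick 5: [PARSE:P4(v=14,ok=F), VALIDATE:P3(v=18,ok=F), TRANSFORM:P2(v=25,ok=T), EMIT:-] out:P1(v=0); bubbles=1
Tick 6: [PARSE:-, VALIDATE:P4(v=14,ok=T), TRANSFORM:P3(v=0,ok=F), EMIT:P2(v=25,ok=T)] out:-; bubbles=1
Tick 7: [PARSE:-, VALIDATE:-, TRANSFORM:P4(v=70,ok=T), EMIT:P3(v=0,ok=F)] out:P2(v=25); bubbles=2
Tick 8: [PARSE:-, VALIDATE:-, TRANSFORM:-, EMIT:P4(v=70,ok=T)] out:P3(v=0); bubbles=3
Tick 9: [PARSE:-, VALIDATE:-, TRANSFORM:-, EMIT:-] out:P4(v=70); bubbles=4
Total bubble-slots: 20

Answer: 20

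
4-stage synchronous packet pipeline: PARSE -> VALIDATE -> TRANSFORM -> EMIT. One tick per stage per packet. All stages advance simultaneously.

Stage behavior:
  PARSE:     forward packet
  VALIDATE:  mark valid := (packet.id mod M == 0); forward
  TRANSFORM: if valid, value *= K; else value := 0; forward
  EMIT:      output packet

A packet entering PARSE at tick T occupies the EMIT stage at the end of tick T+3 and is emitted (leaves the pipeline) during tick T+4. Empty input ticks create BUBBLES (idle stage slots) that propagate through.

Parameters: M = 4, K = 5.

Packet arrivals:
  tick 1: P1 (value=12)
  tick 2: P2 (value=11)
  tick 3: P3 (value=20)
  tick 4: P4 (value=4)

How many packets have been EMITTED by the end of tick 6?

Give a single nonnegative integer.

Tick 1: [PARSE:P1(v=12,ok=F), VALIDATE:-, TRANSFORM:-, EMIT:-] out:-; in:P1
Tick 2: [PARSE:P2(v=11,ok=F), VALIDATE:P1(v=12,ok=F), TRANSFORM:-, EMIT:-] out:-; in:P2
Tick 3: [PARSE:P3(v=20,ok=F), VALIDATE:P2(v=11,ok=F), TRANSFORM:P1(v=0,ok=F), EMIT:-] out:-; in:P3
Tick 4: [PARSE:P4(v=4,ok=F), VALIDATE:P3(v=20,ok=F), TRANSFORM:P2(v=0,ok=F), EMIT:P1(v=0,ok=F)] out:-; in:P4
Tick 5: [PARSE:-, VALIDATE:P4(v=4,ok=T), TRANSFORM:P3(v=0,ok=F), EMIT:P2(v=0,ok=F)] out:P1(v=0); in:-
Tick 6: [PARSE:-, VALIDATE:-, TRANSFORM:P4(v=20,ok=T), EMIT:P3(v=0,ok=F)] out:P2(v=0); in:-
Emitted by tick 6: ['P1', 'P2']

Answer: 2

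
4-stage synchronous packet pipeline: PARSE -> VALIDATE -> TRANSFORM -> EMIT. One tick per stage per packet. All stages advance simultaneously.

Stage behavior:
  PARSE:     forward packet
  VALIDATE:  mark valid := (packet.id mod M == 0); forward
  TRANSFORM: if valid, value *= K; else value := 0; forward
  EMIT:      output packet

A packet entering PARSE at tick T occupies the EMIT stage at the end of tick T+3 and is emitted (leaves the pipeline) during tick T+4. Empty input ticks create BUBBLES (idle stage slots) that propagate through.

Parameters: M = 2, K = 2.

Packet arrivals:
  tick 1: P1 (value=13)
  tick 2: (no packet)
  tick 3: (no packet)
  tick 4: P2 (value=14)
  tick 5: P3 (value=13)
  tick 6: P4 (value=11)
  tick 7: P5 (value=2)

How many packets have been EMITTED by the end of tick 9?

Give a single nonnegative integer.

Answer: 3

Derivation:
Tick 1: [PARSE:P1(v=13,ok=F), VALIDATE:-, TRANSFORM:-, EMIT:-] out:-; in:P1
Tick 2: [PARSE:-, VALIDATE:P1(v=13,ok=F), TRANSFORM:-, EMIT:-] out:-; in:-
Tick 3: [PARSE:-, VALIDATE:-, TRANSFORM:P1(v=0,ok=F), EMIT:-] out:-; in:-
Tick 4: [PARSE:P2(v=14,ok=F), VALIDATE:-, TRANSFORM:-, EMIT:P1(v=0,ok=F)] out:-; in:P2
Tick 5: [PARSE:P3(v=13,ok=F), VALIDATE:P2(v=14,ok=T), TRANSFORM:-, EMIT:-] out:P1(v=0); in:P3
Tick 6: [PARSE:P4(v=11,ok=F), VALIDATE:P3(v=13,ok=F), TRANSFORM:P2(v=28,ok=T), EMIT:-] out:-; in:P4
Tick 7: [PARSE:P5(v=2,ok=F), VALIDATE:P4(v=11,ok=T), TRANSFORM:P3(v=0,ok=F), EMIT:P2(v=28,ok=T)] out:-; in:P5
Tick 8: [PARSE:-, VALIDATE:P5(v=2,ok=F), TRANSFORM:P4(v=22,ok=T), EMIT:P3(v=0,ok=F)] out:P2(v=28); in:-
Tick 9: [PARSE:-, VALIDATE:-, TRANSFORM:P5(v=0,ok=F), EMIT:P4(v=22,ok=T)] out:P3(v=0); in:-
Emitted by tick 9: ['P1', 'P2', 'P3']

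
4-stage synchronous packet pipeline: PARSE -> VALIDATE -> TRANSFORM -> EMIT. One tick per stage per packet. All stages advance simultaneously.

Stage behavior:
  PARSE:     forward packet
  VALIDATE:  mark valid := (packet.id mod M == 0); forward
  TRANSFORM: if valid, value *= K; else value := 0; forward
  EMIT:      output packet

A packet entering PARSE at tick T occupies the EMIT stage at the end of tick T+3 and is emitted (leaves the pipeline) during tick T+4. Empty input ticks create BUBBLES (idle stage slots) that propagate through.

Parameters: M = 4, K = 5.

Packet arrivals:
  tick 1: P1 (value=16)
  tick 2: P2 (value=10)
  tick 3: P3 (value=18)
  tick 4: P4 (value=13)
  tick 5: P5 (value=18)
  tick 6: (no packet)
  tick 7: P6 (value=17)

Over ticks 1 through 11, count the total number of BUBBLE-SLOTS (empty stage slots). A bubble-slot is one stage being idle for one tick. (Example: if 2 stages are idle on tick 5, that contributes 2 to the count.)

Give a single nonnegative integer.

Tick 1: [PARSE:P1(v=16,ok=F), VALIDATE:-, TRANSFORM:-, EMIT:-] out:-; bubbles=3
Tick 2: [PARSE:P2(v=10,ok=F), VALIDATE:P1(v=16,ok=F), TRANSFORM:-, EMIT:-] out:-; bubbles=2
Tick 3: [PARSE:P3(v=18,ok=F), VALIDATE:P2(v=10,ok=F), TRANSFORM:P1(v=0,ok=F), EMIT:-] out:-; bubbles=1
Tick 4: [PARSE:P4(v=13,ok=F), VALIDATE:P3(v=18,ok=F), TRANSFORM:P2(v=0,ok=F), EMIT:P1(v=0,ok=F)] out:-; bubbles=0
Tick 5: [PARSE:P5(v=18,ok=F), VALIDATE:P4(v=13,ok=T), TRANSFORM:P3(v=0,ok=F), EMIT:P2(v=0,ok=F)] out:P1(v=0); bubbles=0
Tick 6: [PARSE:-, VALIDATE:P5(v=18,ok=F), TRANSFORM:P4(v=65,ok=T), EMIT:P3(v=0,ok=F)] out:P2(v=0); bubbles=1
Tick 7: [PARSE:P6(v=17,ok=F), VALIDATE:-, TRANSFORM:P5(v=0,ok=F), EMIT:P4(v=65,ok=T)] out:P3(v=0); bubbles=1
Tick 8: [PARSE:-, VALIDATE:P6(v=17,ok=F), TRANSFORM:-, EMIT:P5(v=0,ok=F)] out:P4(v=65); bubbles=2
Tick 9: [PARSE:-, VALIDATE:-, TRANSFORM:P6(v=0,ok=F), EMIT:-] out:P5(v=0); bubbles=3
Tick 10: [PARSE:-, VALIDATE:-, TRANSFORM:-, EMIT:P6(v=0,ok=F)] out:-; bubbles=3
Tick 11: [PARSE:-, VALIDATE:-, TRANSFORM:-, EMIT:-] out:P6(v=0); bubbles=4
Total bubble-slots: 20

Answer: 20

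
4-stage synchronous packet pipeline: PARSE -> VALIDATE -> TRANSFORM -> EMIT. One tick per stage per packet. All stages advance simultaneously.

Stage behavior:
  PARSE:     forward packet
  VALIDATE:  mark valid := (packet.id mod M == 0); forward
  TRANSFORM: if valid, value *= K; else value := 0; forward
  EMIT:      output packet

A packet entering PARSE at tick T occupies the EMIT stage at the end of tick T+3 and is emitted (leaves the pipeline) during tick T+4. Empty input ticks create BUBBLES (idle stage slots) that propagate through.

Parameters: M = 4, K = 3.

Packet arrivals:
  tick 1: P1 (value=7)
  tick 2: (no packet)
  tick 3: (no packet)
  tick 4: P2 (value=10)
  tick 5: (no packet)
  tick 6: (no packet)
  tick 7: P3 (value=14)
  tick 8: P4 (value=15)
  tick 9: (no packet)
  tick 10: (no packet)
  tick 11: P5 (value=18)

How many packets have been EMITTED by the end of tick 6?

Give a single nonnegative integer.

Answer: 1

Derivation:
Tick 1: [PARSE:P1(v=7,ok=F), VALIDATE:-, TRANSFORM:-, EMIT:-] out:-; in:P1
Tick 2: [PARSE:-, VALIDATE:P1(v=7,ok=F), TRANSFORM:-, EMIT:-] out:-; in:-
Tick 3: [PARSE:-, VALIDATE:-, TRANSFORM:P1(v=0,ok=F), EMIT:-] out:-; in:-
Tick 4: [PARSE:P2(v=10,ok=F), VALIDATE:-, TRANSFORM:-, EMIT:P1(v=0,ok=F)] out:-; in:P2
Tick 5: [PARSE:-, VALIDATE:P2(v=10,ok=F), TRANSFORM:-, EMIT:-] out:P1(v=0); in:-
Tick 6: [PARSE:-, VALIDATE:-, TRANSFORM:P2(v=0,ok=F), EMIT:-] out:-; in:-
Emitted by tick 6: ['P1']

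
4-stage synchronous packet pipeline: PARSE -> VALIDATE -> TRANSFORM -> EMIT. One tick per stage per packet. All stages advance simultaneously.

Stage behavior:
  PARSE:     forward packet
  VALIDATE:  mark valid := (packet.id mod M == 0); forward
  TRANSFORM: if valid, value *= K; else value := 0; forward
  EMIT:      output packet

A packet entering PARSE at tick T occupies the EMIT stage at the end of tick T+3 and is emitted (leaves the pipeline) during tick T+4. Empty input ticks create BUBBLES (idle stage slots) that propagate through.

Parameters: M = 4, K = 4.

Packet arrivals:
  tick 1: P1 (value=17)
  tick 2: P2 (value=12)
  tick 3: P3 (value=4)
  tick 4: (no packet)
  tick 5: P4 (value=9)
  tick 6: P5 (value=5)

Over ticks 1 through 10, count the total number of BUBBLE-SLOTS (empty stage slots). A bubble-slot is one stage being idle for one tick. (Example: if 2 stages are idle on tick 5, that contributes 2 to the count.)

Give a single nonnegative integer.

Answer: 20

Derivation:
Tick 1: [PARSE:P1(v=17,ok=F), VALIDATE:-, TRANSFORM:-, EMIT:-] out:-; bubbles=3
Tick 2: [PARSE:P2(v=12,ok=F), VALIDATE:P1(v=17,ok=F), TRANSFORM:-, EMIT:-] out:-; bubbles=2
Tick 3: [PARSE:P3(v=4,ok=F), VALIDATE:P2(v=12,ok=F), TRANSFORM:P1(v=0,ok=F), EMIT:-] out:-; bubbles=1
Tick 4: [PARSE:-, VALIDATE:P3(v=4,ok=F), TRANSFORM:P2(v=0,ok=F), EMIT:P1(v=0,ok=F)] out:-; bubbles=1
Tick 5: [PARSE:P4(v=9,ok=F), VALIDATE:-, TRANSFORM:P3(v=0,ok=F), EMIT:P2(v=0,ok=F)] out:P1(v=0); bubbles=1
Tick 6: [PARSE:P5(v=5,ok=F), VALIDATE:P4(v=9,ok=T), TRANSFORM:-, EMIT:P3(v=0,ok=F)] out:P2(v=0); bubbles=1
Tick 7: [PARSE:-, VALIDATE:P5(v=5,ok=F), TRANSFORM:P4(v=36,ok=T), EMIT:-] out:P3(v=0); bubbles=2
Tick 8: [PARSE:-, VALIDATE:-, TRANSFORM:P5(v=0,ok=F), EMIT:P4(v=36,ok=T)] out:-; bubbles=2
Tick 9: [PARSE:-, VALIDATE:-, TRANSFORM:-, EMIT:P5(v=0,ok=F)] out:P4(v=36); bubbles=3
Tick 10: [PARSE:-, VALIDATE:-, TRANSFORM:-, EMIT:-] out:P5(v=0); bubbles=4
Total bubble-slots: 20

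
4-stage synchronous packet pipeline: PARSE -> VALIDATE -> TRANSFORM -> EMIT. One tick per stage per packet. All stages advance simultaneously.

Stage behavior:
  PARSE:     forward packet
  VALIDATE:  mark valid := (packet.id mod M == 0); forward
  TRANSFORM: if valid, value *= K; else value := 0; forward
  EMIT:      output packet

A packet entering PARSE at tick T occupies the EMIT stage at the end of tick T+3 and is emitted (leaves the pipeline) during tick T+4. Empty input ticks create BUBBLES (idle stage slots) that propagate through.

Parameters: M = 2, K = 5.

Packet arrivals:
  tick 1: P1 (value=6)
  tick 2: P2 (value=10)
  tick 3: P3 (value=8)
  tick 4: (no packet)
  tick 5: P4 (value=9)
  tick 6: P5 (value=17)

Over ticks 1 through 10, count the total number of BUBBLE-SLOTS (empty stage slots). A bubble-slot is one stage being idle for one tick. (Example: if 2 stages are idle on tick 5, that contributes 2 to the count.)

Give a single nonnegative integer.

Tick 1: [PARSE:P1(v=6,ok=F), VALIDATE:-, TRANSFORM:-, EMIT:-] out:-; bubbles=3
Tick 2: [PARSE:P2(v=10,ok=F), VALIDATE:P1(v=6,ok=F), TRANSFORM:-, EMIT:-] out:-; bubbles=2
Tick 3: [PARSE:P3(v=8,ok=F), VALIDATE:P2(v=10,ok=T), TRANSFORM:P1(v=0,ok=F), EMIT:-] out:-; bubbles=1
Tick 4: [PARSE:-, VALIDATE:P3(v=8,ok=F), TRANSFORM:P2(v=50,ok=T), EMIT:P1(v=0,ok=F)] out:-; bubbles=1
Tick 5: [PARSE:P4(v=9,ok=F), VALIDATE:-, TRANSFORM:P3(v=0,ok=F), EMIT:P2(v=50,ok=T)] out:P1(v=0); bubbles=1
Tick 6: [PARSE:P5(v=17,ok=F), VALIDATE:P4(v=9,ok=T), TRANSFORM:-, EMIT:P3(v=0,ok=F)] out:P2(v=50); bubbles=1
Tick 7: [PARSE:-, VALIDATE:P5(v=17,ok=F), TRANSFORM:P4(v=45,ok=T), EMIT:-] out:P3(v=0); bubbles=2
Tick 8: [PARSE:-, VALIDATE:-, TRANSFORM:P5(v=0,ok=F), EMIT:P4(v=45,ok=T)] out:-; bubbles=2
Tick 9: [PARSE:-, VALIDATE:-, TRANSFORM:-, EMIT:P5(v=0,ok=F)] out:P4(v=45); bubbles=3
Tick 10: [PARSE:-, VALIDATE:-, TRANSFORM:-, EMIT:-] out:P5(v=0); bubbles=4
Total bubble-slots: 20

Answer: 20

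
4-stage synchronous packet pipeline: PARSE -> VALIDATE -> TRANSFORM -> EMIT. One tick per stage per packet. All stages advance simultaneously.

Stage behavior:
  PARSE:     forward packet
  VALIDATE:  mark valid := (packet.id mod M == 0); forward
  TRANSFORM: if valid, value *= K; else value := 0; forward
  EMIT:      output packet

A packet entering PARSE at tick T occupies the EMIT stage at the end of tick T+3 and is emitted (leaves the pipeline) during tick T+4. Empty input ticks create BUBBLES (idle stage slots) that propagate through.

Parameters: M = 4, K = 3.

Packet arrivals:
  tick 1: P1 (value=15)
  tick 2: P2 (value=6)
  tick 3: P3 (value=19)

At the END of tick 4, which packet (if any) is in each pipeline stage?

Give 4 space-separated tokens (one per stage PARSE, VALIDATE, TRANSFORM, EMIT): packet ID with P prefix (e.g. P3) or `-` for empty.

Answer: - P3 P2 P1

Derivation:
Tick 1: [PARSE:P1(v=15,ok=F), VALIDATE:-, TRANSFORM:-, EMIT:-] out:-; in:P1
Tick 2: [PARSE:P2(v=6,ok=F), VALIDATE:P1(v=15,ok=F), TRANSFORM:-, EMIT:-] out:-; in:P2
Tick 3: [PARSE:P3(v=19,ok=F), VALIDATE:P2(v=6,ok=F), TRANSFORM:P1(v=0,ok=F), EMIT:-] out:-; in:P3
Tick 4: [PARSE:-, VALIDATE:P3(v=19,ok=F), TRANSFORM:P2(v=0,ok=F), EMIT:P1(v=0,ok=F)] out:-; in:-
At end of tick 4: ['-', 'P3', 'P2', 'P1']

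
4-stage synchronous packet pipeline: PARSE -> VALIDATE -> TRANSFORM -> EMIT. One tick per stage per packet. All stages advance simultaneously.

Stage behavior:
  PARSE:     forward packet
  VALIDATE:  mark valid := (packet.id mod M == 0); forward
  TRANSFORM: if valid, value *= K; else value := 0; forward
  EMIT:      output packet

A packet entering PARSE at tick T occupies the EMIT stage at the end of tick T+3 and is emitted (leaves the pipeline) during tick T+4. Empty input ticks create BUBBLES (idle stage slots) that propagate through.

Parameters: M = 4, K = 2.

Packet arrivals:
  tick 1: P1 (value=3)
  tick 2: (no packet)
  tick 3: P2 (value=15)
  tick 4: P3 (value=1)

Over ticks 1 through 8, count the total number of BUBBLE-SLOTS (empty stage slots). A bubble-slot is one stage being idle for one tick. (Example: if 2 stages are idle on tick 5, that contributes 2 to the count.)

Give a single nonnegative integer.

Tick 1: [PARSE:P1(v=3,ok=F), VALIDATE:-, TRANSFORM:-, EMIT:-] out:-; bubbles=3
Tick 2: [PARSE:-, VALIDATE:P1(v=3,ok=F), TRANSFORM:-, EMIT:-] out:-; bubbles=3
Tick 3: [PARSE:P2(v=15,ok=F), VALIDATE:-, TRANSFORM:P1(v=0,ok=F), EMIT:-] out:-; bubbles=2
Tick 4: [PARSE:P3(v=1,ok=F), VALIDATE:P2(v=15,ok=F), TRANSFORM:-, EMIT:P1(v=0,ok=F)] out:-; bubbles=1
Tick 5: [PARSE:-, VALIDATE:P3(v=1,ok=F), TRANSFORM:P2(v=0,ok=F), EMIT:-] out:P1(v=0); bubbles=2
Tick 6: [PARSE:-, VALIDATE:-, TRANSFORM:P3(v=0,ok=F), EMIT:P2(v=0,ok=F)] out:-; bubbles=2
Tick 7: [PARSE:-, VALIDATE:-, TRANSFORM:-, EMIT:P3(v=0,ok=F)] out:P2(v=0); bubbles=3
Tick 8: [PARSE:-, VALIDATE:-, TRANSFORM:-, EMIT:-] out:P3(v=0); bubbles=4
Total bubble-slots: 20

Answer: 20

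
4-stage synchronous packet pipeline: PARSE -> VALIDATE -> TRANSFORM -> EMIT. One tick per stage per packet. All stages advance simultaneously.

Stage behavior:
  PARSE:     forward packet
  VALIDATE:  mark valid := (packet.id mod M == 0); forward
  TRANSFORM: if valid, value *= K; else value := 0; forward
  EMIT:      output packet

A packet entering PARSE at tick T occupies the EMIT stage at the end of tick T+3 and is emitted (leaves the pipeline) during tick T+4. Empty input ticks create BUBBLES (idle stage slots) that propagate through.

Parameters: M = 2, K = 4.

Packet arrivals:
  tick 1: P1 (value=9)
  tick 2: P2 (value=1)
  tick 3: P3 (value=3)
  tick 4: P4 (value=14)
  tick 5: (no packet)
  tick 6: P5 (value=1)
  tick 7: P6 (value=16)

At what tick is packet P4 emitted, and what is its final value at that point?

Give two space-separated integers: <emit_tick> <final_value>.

Answer: 8 56

Derivation:
Tick 1: [PARSE:P1(v=9,ok=F), VALIDATE:-, TRANSFORM:-, EMIT:-] out:-; in:P1
Tick 2: [PARSE:P2(v=1,ok=F), VALIDATE:P1(v=9,ok=F), TRANSFORM:-, EMIT:-] out:-; in:P2
Tick 3: [PARSE:P3(v=3,ok=F), VALIDATE:P2(v=1,ok=T), TRANSFORM:P1(v=0,ok=F), EMIT:-] out:-; in:P3
Tick 4: [PARSE:P4(v=14,ok=F), VALIDATE:P3(v=3,ok=F), TRANSFORM:P2(v=4,ok=T), EMIT:P1(v=0,ok=F)] out:-; in:P4
Tick 5: [PARSE:-, VALIDATE:P4(v=14,ok=T), TRANSFORM:P3(v=0,ok=F), EMIT:P2(v=4,ok=T)] out:P1(v=0); in:-
Tick 6: [PARSE:P5(v=1,ok=F), VALIDATE:-, TRANSFORM:P4(v=56,ok=T), EMIT:P3(v=0,ok=F)] out:P2(v=4); in:P5
Tick 7: [PARSE:P6(v=16,ok=F), VALIDATE:P5(v=1,ok=F), TRANSFORM:-, EMIT:P4(v=56,ok=T)] out:P3(v=0); in:P6
Tick 8: [PARSE:-, VALIDATE:P6(v=16,ok=T), TRANSFORM:P5(v=0,ok=F), EMIT:-] out:P4(v=56); in:-
Tick 9: [PARSE:-, VALIDATE:-, TRANSFORM:P6(v=64,ok=T), EMIT:P5(v=0,ok=F)] out:-; in:-
Tick 10: [PARSE:-, VALIDATE:-, TRANSFORM:-, EMIT:P6(v=64,ok=T)] out:P5(v=0); in:-
Tick 11: [PARSE:-, VALIDATE:-, TRANSFORM:-, EMIT:-] out:P6(v=64); in:-
P4: arrives tick 4, valid=True (id=4, id%2=0), emit tick 8, final value 56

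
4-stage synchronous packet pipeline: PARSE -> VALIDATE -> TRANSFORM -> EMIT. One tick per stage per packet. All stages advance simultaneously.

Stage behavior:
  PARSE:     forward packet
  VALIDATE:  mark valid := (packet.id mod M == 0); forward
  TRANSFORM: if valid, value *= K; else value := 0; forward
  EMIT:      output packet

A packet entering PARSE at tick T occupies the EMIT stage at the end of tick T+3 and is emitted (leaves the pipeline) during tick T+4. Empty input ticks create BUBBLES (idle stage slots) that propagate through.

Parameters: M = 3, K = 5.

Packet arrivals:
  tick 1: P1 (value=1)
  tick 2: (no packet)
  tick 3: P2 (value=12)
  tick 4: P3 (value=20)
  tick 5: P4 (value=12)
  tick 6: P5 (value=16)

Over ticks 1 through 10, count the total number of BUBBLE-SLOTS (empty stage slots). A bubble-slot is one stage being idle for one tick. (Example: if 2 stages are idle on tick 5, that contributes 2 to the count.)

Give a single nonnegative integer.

Answer: 20

Derivation:
Tick 1: [PARSE:P1(v=1,ok=F), VALIDATE:-, TRANSFORM:-, EMIT:-] out:-; bubbles=3
Tick 2: [PARSE:-, VALIDATE:P1(v=1,ok=F), TRANSFORM:-, EMIT:-] out:-; bubbles=3
Tick 3: [PARSE:P2(v=12,ok=F), VALIDATE:-, TRANSFORM:P1(v=0,ok=F), EMIT:-] out:-; bubbles=2
Tick 4: [PARSE:P3(v=20,ok=F), VALIDATE:P2(v=12,ok=F), TRANSFORM:-, EMIT:P1(v=0,ok=F)] out:-; bubbles=1
Tick 5: [PARSE:P4(v=12,ok=F), VALIDATE:P3(v=20,ok=T), TRANSFORM:P2(v=0,ok=F), EMIT:-] out:P1(v=0); bubbles=1
Tick 6: [PARSE:P5(v=16,ok=F), VALIDATE:P4(v=12,ok=F), TRANSFORM:P3(v=100,ok=T), EMIT:P2(v=0,ok=F)] out:-; bubbles=0
Tick 7: [PARSE:-, VALIDATE:P5(v=16,ok=F), TRANSFORM:P4(v=0,ok=F), EMIT:P3(v=100,ok=T)] out:P2(v=0); bubbles=1
Tick 8: [PARSE:-, VALIDATE:-, TRANSFORM:P5(v=0,ok=F), EMIT:P4(v=0,ok=F)] out:P3(v=100); bubbles=2
Tick 9: [PARSE:-, VALIDATE:-, TRANSFORM:-, EMIT:P5(v=0,ok=F)] out:P4(v=0); bubbles=3
Tick 10: [PARSE:-, VALIDATE:-, TRANSFORM:-, EMIT:-] out:P5(v=0); bubbles=4
Total bubble-slots: 20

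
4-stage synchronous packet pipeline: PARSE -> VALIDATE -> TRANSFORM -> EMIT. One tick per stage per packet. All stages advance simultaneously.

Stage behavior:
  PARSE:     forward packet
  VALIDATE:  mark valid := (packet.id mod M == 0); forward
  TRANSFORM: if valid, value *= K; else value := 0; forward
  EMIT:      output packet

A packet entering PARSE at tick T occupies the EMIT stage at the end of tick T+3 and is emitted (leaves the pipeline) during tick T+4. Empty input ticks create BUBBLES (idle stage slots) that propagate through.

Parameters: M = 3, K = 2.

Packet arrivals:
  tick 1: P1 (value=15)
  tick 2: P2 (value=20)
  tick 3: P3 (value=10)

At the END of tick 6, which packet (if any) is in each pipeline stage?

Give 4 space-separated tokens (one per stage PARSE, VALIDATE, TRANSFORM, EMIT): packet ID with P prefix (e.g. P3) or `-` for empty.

Answer: - - - P3

Derivation:
Tick 1: [PARSE:P1(v=15,ok=F), VALIDATE:-, TRANSFORM:-, EMIT:-] out:-; in:P1
Tick 2: [PARSE:P2(v=20,ok=F), VALIDATE:P1(v=15,ok=F), TRANSFORM:-, EMIT:-] out:-; in:P2
Tick 3: [PARSE:P3(v=10,ok=F), VALIDATE:P2(v=20,ok=F), TRANSFORM:P1(v=0,ok=F), EMIT:-] out:-; in:P3
Tick 4: [PARSE:-, VALIDATE:P3(v=10,ok=T), TRANSFORM:P2(v=0,ok=F), EMIT:P1(v=0,ok=F)] out:-; in:-
Tick 5: [PARSE:-, VALIDATE:-, TRANSFORM:P3(v=20,ok=T), EMIT:P2(v=0,ok=F)] out:P1(v=0); in:-
Tick 6: [PARSE:-, VALIDATE:-, TRANSFORM:-, EMIT:P3(v=20,ok=T)] out:P2(v=0); in:-
At end of tick 6: ['-', '-', '-', 'P3']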